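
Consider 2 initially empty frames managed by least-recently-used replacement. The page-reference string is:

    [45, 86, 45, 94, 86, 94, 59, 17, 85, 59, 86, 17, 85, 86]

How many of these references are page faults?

45 -> miss, frames {45}
86 -> miss, frames {45,86}
45 -> hit
94 -> miss, evict 86, frames {45,94}
86 -> miss, evict 45, frames {94,86}
94 -> hit
59 -> miss, evict 86, frames {94,59}
17 -> miss, evict 94, frames {59,17}
85 -> miss, evict 59, frames {17,85}
59 -> miss, evict 17, frames {85,59}
86 -> miss, evict 85, frames {59,86}
17 -> miss, evict 59, frames {86,17}
85 -> miss, evict 86, frames {17,85}
86 -> miss, evict 17, frames {85,86}
Page faults: 12.

12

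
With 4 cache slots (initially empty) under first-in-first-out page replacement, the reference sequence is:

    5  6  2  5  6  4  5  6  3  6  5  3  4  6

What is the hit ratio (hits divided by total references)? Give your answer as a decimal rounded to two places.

5: fault, frames {5}
6: fault, frames {5,6}
2: fault, frames {5,6,2}
5: hit
6: hit
4: fault, frames {5,6,2,4}
5: hit
6: hit
3: fault, evict 5, frames {6,2,4,3}
6: hit
5: fault, evict 6, frames {2,4,3,5}
3: hit
4: hit
6: fault, evict 2, frames {4,3,5,6}
Hits: 7 of 14 references → 7/14 = 0.5000.

0.50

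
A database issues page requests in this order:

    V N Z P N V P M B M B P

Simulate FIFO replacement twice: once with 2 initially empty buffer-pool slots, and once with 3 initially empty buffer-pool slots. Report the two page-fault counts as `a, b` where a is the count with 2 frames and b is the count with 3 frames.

2 frames: F F F F F F F F F . . F → 10 faults.
3 frames: F F F F . F . F F . . F → 8 faults.
8 < 10: adding a frame reduced faults, as is typical.

10, 8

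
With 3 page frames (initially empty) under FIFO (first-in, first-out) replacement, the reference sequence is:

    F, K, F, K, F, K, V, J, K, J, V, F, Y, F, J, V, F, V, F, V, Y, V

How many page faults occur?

7

F -> fault, frames [F]
K -> fault, frames [F, K]
F -> hit
K -> hit
F -> hit
K -> hit
V -> fault, frames [F, K, V]
J -> fault, evict F, frames [K, V, J]
K -> hit
J -> hit
V -> hit
F -> fault, evict K, frames [V, J, F]
Y -> fault, evict V, frames [J, F, Y]
F -> hit
J -> hit
V -> fault, evict J, frames [F, Y, V]
F -> hit
V -> hit
F -> hit
V -> hit
Y -> hit
V -> hit
Page faults: 7.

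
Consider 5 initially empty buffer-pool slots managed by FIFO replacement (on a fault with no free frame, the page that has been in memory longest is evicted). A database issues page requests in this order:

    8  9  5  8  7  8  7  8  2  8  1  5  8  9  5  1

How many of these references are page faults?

8: miss, frames (8)
9: miss, frames (8 9)
5: miss, frames (8 9 5)
8: hit
7: miss, frames (8 9 5 7)
8: hit
7: hit
8: hit
2: miss, frames (8 9 5 7 2)
8: hit
1: miss, evict 8, frames (9 5 7 2 1)
5: hit
8: miss, evict 9, frames (5 7 2 1 8)
9: miss, evict 5, frames (7 2 1 8 9)
5: miss, evict 7, frames (2 1 8 9 5)
1: hit
Page faults: 9.

9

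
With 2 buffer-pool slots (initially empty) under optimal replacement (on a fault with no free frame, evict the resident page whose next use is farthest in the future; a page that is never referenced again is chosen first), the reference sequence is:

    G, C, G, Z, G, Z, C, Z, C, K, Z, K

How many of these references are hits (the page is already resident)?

G: fault, frames (G)
C: fault, frames (G C)
G: hit
Z: fault, evict C, frames (G Z)
G: hit
Z: hit
C: fault, evict G, frames (Z C)
Z: hit
C: hit
K: fault, evict C, frames (Z K)
Z: hit
K: hit
Hits: 7.

7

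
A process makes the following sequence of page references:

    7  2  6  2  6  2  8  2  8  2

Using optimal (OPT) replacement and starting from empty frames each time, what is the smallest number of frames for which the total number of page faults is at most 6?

f=1: 10 faults
f=2: 4 faults
f=3: 4 faults
f=4: 4 faults
Smallest f with faults ≤ 6 is 2.

2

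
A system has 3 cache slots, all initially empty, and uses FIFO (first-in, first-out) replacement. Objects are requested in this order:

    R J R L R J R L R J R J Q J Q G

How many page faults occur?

5

R → fault, frames {R}
J → fault, frames {R,J}
R → hit
L → fault, frames {R,J,L}
R → hit
J → hit
R → hit
L → hit
R → hit
J → hit
R → hit
J → hit
Q → fault, evict R, frames {J,L,Q}
J → hit
Q → hit
G → fault, evict J, frames {L,Q,G}
Page faults: 5.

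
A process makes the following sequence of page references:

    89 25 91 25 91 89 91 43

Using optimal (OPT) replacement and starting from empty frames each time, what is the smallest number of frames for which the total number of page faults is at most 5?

f=1: 8 faults
f=2: 5 faults
f=3: 4 faults
f=4: 4 faults
Smallest f with faults ≤ 5 is 2.

2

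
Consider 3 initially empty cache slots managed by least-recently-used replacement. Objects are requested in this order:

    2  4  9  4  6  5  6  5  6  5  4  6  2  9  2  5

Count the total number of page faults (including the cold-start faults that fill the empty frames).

2 → fault, frames (2)
4 → fault, frames (2 4)
9 → fault, frames (2 4 9)
4 → hit
6 → fault, evict 2, frames (9 4 6)
5 → fault, evict 9, frames (4 6 5)
6 → hit
5 → hit
6 → hit
5 → hit
4 → hit
6 → hit
2 → fault, evict 5, frames (4 6 2)
9 → fault, evict 4, frames (6 2 9)
2 → hit
5 → fault, evict 6, frames (9 2 5)
Page faults: 8.

8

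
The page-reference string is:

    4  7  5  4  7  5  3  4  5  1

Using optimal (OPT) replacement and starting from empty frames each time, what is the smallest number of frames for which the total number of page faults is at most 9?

2

f=1: 10 faults
f=2: 7 faults
f=3: 5 faults
f=4: 5 faults
f=5: 5 faults
Smallest f with faults ≤ 9 is 2.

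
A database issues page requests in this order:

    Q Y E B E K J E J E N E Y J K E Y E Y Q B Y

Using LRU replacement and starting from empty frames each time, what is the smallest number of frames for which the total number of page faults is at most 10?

5

f=1: 22 faults
f=2: 16 faults
f=3: 14 faults
f=4: 11 faults
f=5: 10 faults
f=6: 9 faults
f=7: 7 faults
Smallest f with faults ≤ 10 is 5.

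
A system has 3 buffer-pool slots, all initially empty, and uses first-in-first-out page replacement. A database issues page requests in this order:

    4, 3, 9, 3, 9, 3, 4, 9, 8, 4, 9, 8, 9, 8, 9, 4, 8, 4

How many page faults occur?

4 → miss, frames [4]
3 → miss, frames [4, 3]
9 → miss, frames [4, 3, 9]
3 → hit
9 → hit
3 → hit
4 → hit
9 → hit
8 → miss, evict 4, frames [3, 9, 8]
4 → miss, evict 3, frames [9, 8, 4]
9 → hit
8 → hit
9 → hit
8 → hit
9 → hit
4 → hit
8 → hit
4 → hit
Page faults: 5.

5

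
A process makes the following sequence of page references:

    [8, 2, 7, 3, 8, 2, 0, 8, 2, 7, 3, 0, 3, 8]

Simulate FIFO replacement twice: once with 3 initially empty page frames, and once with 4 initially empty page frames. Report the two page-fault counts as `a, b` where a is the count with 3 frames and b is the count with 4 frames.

3 frames: F F F F F F F . . F F . . F → 10 faults.
4 frames: F F F F . . F F F F F F . F → 11 faults.
11 > 10: adding a frame increased faults — Belady's anomaly.

10, 11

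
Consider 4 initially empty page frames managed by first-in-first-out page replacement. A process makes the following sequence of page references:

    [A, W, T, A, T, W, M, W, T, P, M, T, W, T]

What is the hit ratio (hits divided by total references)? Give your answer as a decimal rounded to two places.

A: miss, frames (A)
W: miss, frames (A W)
T: miss, frames (A W T)
A: hit
T: hit
W: hit
M: miss, frames (A W T M)
W: hit
T: hit
P: miss, evict A, frames (W T M P)
M: hit
T: hit
W: hit
T: hit
Hits: 9 of 14 references → 9/14 = 0.6429.

0.64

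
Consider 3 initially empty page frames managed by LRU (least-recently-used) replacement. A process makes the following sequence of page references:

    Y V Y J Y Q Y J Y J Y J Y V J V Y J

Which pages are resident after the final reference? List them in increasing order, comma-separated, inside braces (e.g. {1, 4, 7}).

{J, V, Y}

Y → miss, frames (Y)
V → miss, frames (Y V)
Y → hit
J → miss, frames (V Y J)
Y → hit
Q → miss, evict V, frames (J Y Q)
Y → hit
J → hit
Y → hit
J → hit
Y → hit
J → hit
Y → hit
V → miss, evict Q, frames (J Y V)
J → hit
V → hit
Y → hit
J → hit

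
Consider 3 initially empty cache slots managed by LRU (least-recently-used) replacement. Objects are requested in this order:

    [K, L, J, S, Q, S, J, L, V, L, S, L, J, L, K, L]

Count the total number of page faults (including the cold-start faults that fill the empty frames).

K → fault, frames {K}
L → fault, frames {K,L}
J → fault, frames {K,L,J}
S → fault, evict K, frames {L,J,S}
Q → fault, evict L, frames {J,S,Q}
S → hit
J → hit
L → fault, evict Q, frames {S,J,L}
V → fault, evict S, frames {J,L,V}
L → hit
S → fault, evict J, frames {V,L,S}
L → hit
J → fault, evict V, frames {S,L,J}
L → hit
K → fault, evict S, frames {J,L,K}
L → hit
Page faults: 10.

10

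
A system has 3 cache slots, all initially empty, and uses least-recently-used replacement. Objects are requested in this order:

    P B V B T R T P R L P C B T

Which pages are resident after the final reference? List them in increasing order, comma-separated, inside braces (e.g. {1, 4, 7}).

P → fault, frames (P)
B → fault, frames (P B)
V → fault, frames (P B V)
B → hit
T → fault, evict P, frames (V B T)
R → fault, evict V, frames (B T R)
T → hit
P → fault, evict B, frames (R T P)
R → hit
L → fault, evict T, frames (P R L)
P → hit
C → fault, evict R, frames (L P C)
B → fault, evict L, frames (P C B)
T → fault, evict P, frames (C B T)

{B, C, T}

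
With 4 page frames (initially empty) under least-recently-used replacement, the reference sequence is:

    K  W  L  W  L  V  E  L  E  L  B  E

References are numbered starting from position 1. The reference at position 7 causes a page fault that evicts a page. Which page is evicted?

K

pos 1: K → fault, frames (K)
pos 2: W → fault, frames (K W)
pos 3: L → fault, frames (K W L)
pos 4: W → hit
pos 5: L → hit
pos 6: V → fault, frames (K W L V)
pos 7: E → fault, evict K, frames (W L V E)
At position 7, page K is evicted.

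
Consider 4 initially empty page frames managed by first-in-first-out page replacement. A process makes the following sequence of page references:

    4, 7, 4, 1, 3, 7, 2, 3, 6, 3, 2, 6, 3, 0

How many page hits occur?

7

4 → fault, frames {4}
7 → fault, frames {4,7}
4 → hit
1 → fault, frames {4,7,1}
3 → fault, frames {4,7,1,3}
7 → hit
2 → fault, evict 4, frames {7,1,3,2}
3 → hit
6 → fault, evict 7, frames {1,3,2,6}
3 → hit
2 → hit
6 → hit
3 → hit
0 → fault, evict 1, frames {3,2,6,0}
Hits: 7.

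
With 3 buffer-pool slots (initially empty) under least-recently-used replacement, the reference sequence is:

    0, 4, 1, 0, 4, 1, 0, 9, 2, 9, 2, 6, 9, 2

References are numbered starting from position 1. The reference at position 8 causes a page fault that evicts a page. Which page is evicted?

4

pos 1: 0 -> miss, frames {0}
pos 2: 4 -> miss, frames {0,4}
pos 3: 1 -> miss, frames {0,4,1}
pos 4: 0 -> hit
pos 5: 4 -> hit
pos 6: 1 -> hit
pos 7: 0 -> hit
pos 8: 9 -> miss, evict 4, frames {1,0,9}
At position 8, page 4 is evicted.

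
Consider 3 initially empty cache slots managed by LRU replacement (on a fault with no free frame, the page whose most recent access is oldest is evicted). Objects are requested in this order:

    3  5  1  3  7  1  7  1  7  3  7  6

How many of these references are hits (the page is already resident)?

7

3 → miss, frames [3]
5 → miss, frames [3, 5]
1 → miss, frames [3, 5, 1]
3 → hit
7 → miss, evict 5, frames [1, 3, 7]
1 → hit
7 → hit
1 → hit
7 → hit
3 → hit
7 → hit
6 → miss, evict 1, frames [3, 7, 6]
Hits: 7.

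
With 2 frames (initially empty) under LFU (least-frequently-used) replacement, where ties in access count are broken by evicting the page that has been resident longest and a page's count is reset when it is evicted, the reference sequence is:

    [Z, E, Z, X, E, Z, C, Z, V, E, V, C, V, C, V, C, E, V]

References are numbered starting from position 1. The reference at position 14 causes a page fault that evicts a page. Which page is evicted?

V

pos 1: Z → fault, frames [Z]
pos 2: E → fault, frames [Z, E]
pos 3: Z → hit
pos 4: X → fault, evict E, frames [Z, X]
pos 5: E → fault, evict X, frames [Z, E]
pos 6: Z → hit
pos 7: C → fault, evict E, frames [Z, C]
pos 8: Z → hit
pos 9: V → fault, evict C, frames [Z, V]
pos 10: E → fault, evict V, frames [Z, E]
pos 11: V → fault, evict E, frames [Z, V]
pos 12: C → fault, evict V, frames [Z, C]
pos 13: V → fault, evict C, frames [Z, V]
pos 14: C → fault, evict V, frames [Z, C]
At position 14, page V is evicted.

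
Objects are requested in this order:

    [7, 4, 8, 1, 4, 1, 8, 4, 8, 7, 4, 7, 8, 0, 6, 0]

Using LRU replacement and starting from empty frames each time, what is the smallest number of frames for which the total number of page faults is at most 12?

2

f=1: 16 faults
f=2: 12 faults
f=3: 7 faults
f=4: 6 faults
f=5: 6 faults
f=6: 6 faults
Smallest f with faults ≤ 12 is 2.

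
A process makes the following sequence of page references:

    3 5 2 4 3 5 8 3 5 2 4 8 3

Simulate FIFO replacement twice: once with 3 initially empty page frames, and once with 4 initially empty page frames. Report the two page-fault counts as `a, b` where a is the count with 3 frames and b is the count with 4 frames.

3 frames: F F F F F F F . . F F . F → 10 faults.
4 frames: F F F F . . F F F F F F F → 11 faults.
11 > 10: adding a frame increased faults — Belady's anomaly.

10, 11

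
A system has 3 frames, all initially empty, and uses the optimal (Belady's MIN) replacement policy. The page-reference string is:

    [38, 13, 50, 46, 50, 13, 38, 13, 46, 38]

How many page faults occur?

38: fault, frames {38}
13: fault, frames {38,13}
50: fault, frames {38,13,50}
46: fault, evict 38, frames {13,50,46}
50: hit
13: hit
38: fault, evict 50, frames {13,46,38}
13: hit
46: hit
38: hit
Page faults: 5.

5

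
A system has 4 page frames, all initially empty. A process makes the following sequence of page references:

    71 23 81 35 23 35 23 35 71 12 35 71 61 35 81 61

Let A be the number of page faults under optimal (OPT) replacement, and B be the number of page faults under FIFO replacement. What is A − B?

Under OPT: F F F F . . . . . F . . F . . . → 6 faults.
Under FIFO: F F F F . . . . . F . F F . F . → 8 faults.
A − B = 6 − 8 = -2.

-2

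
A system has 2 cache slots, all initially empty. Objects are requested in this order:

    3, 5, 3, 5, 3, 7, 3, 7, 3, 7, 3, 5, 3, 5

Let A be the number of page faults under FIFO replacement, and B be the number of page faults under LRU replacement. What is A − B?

1

Under FIFO: F F . . . F F . . . . F . . → 5 faults.
Under LRU: F F . . . F . . . . . F . . → 4 faults.
A − B = 5 − 4 = 1.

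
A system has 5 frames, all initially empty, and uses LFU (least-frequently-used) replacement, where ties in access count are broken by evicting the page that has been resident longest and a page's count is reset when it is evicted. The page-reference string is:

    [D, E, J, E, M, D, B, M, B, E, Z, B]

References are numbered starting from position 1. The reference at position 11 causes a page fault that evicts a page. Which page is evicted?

pos 1: D: fault, frames [D]
pos 2: E: fault, frames [D, E]
pos 3: J: fault, frames [D, E, J]
pos 4: E: hit
pos 5: M: fault, frames [D, E, J, M]
pos 6: D: hit
pos 7: B: fault, frames [D, E, J, M, B]
pos 8: M: hit
pos 9: B: hit
pos 10: E: hit
pos 11: Z: fault, evict J, frames [D, E, M, B, Z]
At position 11, page J is evicted.

J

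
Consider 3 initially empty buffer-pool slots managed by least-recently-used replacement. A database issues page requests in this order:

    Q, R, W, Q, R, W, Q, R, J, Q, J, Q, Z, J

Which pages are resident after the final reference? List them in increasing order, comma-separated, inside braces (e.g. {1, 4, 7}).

{J, Q, Z}

Q: fault, frames [Q]
R: fault, frames [Q, R]
W: fault, frames [Q, R, W]
Q: hit
R: hit
W: hit
Q: hit
R: hit
J: fault, evict W, frames [Q, R, J]
Q: hit
J: hit
Q: hit
Z: fault, evict R, frames [J, Q, Z]
J: hit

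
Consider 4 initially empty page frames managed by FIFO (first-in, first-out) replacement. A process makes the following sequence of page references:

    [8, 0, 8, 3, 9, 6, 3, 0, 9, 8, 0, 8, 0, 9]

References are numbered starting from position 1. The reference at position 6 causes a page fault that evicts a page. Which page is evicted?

pos 1: 8 -> fault, frames {8}
pos 2: 0 -> fault, frames {8,0}
pos 3: 8 -> hit
pos 4: 3 -> fault, frames {8,0,3}
pos 5: 9 -> fault, frames {8,0,3,9}
pos 6: 6 -> fault, evict 8, frames {0,3,9,6}
At position 6, page 8 is evicted.

8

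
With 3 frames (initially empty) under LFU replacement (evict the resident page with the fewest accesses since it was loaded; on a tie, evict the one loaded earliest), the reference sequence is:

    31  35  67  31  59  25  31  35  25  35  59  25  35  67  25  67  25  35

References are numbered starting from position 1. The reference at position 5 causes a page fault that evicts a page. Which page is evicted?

pos 1: 31 → fault, frames [31]
pos 2: 35 → fault, frames [31, 35]
pos 3: 67 → fault, frames [31, 35, 67]
pos 4: 31 → hit
pos 5: 59 → fault, evict 35, frames [31, 67, 59]
At position 5, page 35 is evicted.

35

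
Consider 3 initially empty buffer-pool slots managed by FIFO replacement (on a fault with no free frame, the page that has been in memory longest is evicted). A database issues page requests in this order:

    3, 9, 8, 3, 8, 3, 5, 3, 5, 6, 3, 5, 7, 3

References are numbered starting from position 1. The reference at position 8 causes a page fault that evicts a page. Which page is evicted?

pos 1: 3 → fault, frames [3]
pos 2: 9 → fault, frames [3, 9]
pos 3: 8 → fault, frames [3, 9, 8]
pos 4: 3 → hit
pos 5: 8 → hit
pos 6: 3 → hit
pos 7: 5 → fault, evict 3, frames [9, 8, 5]
pos 8: 3 → fault, evict 9, frames [8, 5, 3]
At position 8, page 9 is evicted.

9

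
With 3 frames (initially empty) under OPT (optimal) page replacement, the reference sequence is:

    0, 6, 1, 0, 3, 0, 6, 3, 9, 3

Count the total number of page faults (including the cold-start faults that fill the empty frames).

0 -> fault, frames [0]
6 -> fault, frames [0, 6]
1 -> fault, frames [0, 6, 1]
0 -> hit
3 -> fault, evict 1, frames [0, 6, 3]
0 -> hit
6 -> hit
3 -> hit
9 -> fault, evict 6, frames [0, 3, 9]
3 -> hit
Page faults: 5.

5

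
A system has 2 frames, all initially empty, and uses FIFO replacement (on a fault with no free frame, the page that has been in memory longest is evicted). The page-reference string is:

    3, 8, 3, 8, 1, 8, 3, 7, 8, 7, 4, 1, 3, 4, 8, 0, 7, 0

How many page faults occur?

13

3 → fault, frames [3]
8 → fault, frames [3, 8]
3 → hit
8 → hit
1 → fault, evict 3, frames [8, 1]
8 → hit
3 → fault, evict 8, frames [1, 3]
7 → fault, evict 1, frames [3, 7]
8 → fault, evict 3, frames [7, 8]
7 → hit
4 → fault, evict 7, frames [8, 4]
1 → fault, evict 8, frames [4, 1]
3 → fault, evict 4, frames [1, 3]
4 → fault, evict 1, frames [3, 4]
8 → fault, evict 3, frames [4, 8]
0 → fault, evict 4, frames [8, 0]
7 → fault, evict 8, frames [0, 7]
0 → hit
Page faults: 13.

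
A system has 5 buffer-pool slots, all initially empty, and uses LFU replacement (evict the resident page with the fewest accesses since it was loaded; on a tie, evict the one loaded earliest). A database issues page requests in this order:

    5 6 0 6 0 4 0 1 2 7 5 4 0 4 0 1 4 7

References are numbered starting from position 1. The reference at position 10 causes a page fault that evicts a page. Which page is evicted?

pos 1: 5: miss, frames [5]
pos 2: 6: miss, frames [5, 6]
pos 3: 0: miss, frames [5, 6, 0]
pos 4: 6: hit
pos 5: 0: hit
pos 6: 4: miss, frames [5, 6, 0, 4]
pos 7: 0: hit
pos 8: 1: miss, frames [5, 6, 0, 4, 1]
pos 9: 2: miss, evict 5, frames [6, 0, 4, 1, 2]
pos 10: 7: miss, evict 4, frames [6, 0, 1, 2, 7]
At position 10, page 4 is evicted.

4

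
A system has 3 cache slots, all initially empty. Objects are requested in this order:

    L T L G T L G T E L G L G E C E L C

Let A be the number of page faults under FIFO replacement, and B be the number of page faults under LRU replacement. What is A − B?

-2

Under FIFO: F F . F . . . . F F . . . . F . . . → 6 faults.
Under LRU: F F . F . . . . F F F . . . F . F . → 8 faults.
A − B = 6 − 8 = -2.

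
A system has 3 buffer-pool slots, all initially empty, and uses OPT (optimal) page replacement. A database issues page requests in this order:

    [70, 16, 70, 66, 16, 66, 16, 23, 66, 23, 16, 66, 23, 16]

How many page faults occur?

4

70 → fault, frames [70]
16 → fault, frames [70, 16]
70 → hit
66 → fault, frames [70, 16, 66]
16 → hit
66 → hit
16 → hit
23 → fault, evict 70, frames [16, 66, 23]
66 → hit
23 → hit
16 → hit
66 → hit
23 → hit
16 → hit
Page faults: 4.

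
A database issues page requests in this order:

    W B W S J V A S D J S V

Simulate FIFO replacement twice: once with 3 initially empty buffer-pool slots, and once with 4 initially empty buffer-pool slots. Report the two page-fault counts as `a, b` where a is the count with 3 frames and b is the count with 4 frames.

3 frames: F F . F F F F F F F . F → 10 faults.
4 frames: F F . F F F F . F . F . → 8 faults.
8 < 10: adding a frame reduced faults, as is typical.

10, 8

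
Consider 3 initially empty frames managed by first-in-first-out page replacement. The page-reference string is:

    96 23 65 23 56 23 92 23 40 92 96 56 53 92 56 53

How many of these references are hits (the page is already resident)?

5

96: miss, frames (96)
23: miss, frames (96 23)
65: miss, frames (96 23 65)
23: hit
56: miss, evict 96, frames (23 65 56)
23: hit
92: miss, evict 23, frames (65 56 92)
23: miss, evict 65, frames (56 92 23)
40: miss, evict 56, frames (92 23 40)
92: hit
96: miss, evict 92, frames (23 40 96)
56: miss, evict 23, frames (40 96 56)
53: miss, evict 40, frames (96 56 53)
92: miss, evict 96, frames (56 53 92)
56: hit
53: hit
Hits: 5.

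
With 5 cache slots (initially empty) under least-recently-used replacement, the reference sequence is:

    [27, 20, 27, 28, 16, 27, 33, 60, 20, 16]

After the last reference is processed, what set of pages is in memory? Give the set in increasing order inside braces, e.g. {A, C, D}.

27 → miss, frames (27)
20 → miss, frames (27 20)
27 → hit
28 → miss, frames (20 27 28)
16 → miss, frames (20 27 28 16)
27 → hit
33 → miss, frames (20 28 16 27 33)
60 → miss, evict 20, frames (28 16 27 33 60)
20 → miss, evict 28, frames (16 27 33 60 20)
16 → hit

{16, 20, 27, 33, 60}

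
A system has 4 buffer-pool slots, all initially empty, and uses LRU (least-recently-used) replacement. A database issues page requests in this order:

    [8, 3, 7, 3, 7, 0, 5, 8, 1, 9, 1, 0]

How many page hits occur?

3

8: fault, frames (8)
3: fault, frames (8 3)
7: fault, frames (8 3 7)
3: hit
7: hit
0: fault, frames (8 3 7 0)
5: fault, evict 8, frames (3 7 0 5)
8: fault, evict 3, frames (7 0 5 8)
1: fault, evict 7, frames (0 5 8 1)
9: fault, evict 0, frames (5 8 1 9)
1: hit
0: fault, evict 5, frames (8 9 1 0)
Hits: 3.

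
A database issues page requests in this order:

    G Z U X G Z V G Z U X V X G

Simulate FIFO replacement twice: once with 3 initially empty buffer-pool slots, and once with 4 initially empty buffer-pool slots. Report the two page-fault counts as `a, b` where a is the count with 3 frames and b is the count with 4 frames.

10, 11

3 frames: F F F F F F F . . F F . . F → 10 faults.
4 frames: F F F F . . F F F F F F . F → 11 faults.
11 > 10: adding a frame increased faults — Belady's anomaly.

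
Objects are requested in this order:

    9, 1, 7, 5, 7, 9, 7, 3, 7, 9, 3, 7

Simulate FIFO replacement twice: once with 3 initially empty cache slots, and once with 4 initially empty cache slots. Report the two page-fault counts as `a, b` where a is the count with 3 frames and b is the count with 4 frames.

7, 6

3 frames: F F F F . F . F F . . . → 7 faults.
4 frames: F F F F . . . F . F . . → 6 faults.
6 < 7: adding a frame reduced faults, as is typical.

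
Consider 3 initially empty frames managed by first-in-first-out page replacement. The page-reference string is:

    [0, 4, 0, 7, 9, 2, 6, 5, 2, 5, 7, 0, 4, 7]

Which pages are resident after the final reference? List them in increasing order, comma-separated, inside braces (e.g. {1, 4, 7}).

{0, 4, 7}

0: fault, frames (0)
4: fault, frames (0 4)
0: hit
7: fault, frames (0 4 7)
9: fault, evict 0, frames (4 7 9)
2: fault, evict 4, frames (7 9 2)
6: fault, evict 7, frames (9 2 6)
5: fault, evict 9, frames (2 6 5)
2: hit
5: hit
7: fault, evict 2, frames (6 5 7)
0: fault, evict 6, frames (5 7 0)
4: fault, evict 5, frames (7 0 4)
7: hit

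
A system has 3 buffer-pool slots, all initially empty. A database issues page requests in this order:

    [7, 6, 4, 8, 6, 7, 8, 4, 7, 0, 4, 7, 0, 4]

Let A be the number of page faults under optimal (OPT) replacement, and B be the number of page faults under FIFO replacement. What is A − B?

Under OPT: F F F F . . . F . F . . . . → 6 faults.
Under FIFO: F F F F . F . . . F F . . . → 7 faults.
A − B = 6 − 7 = -1.

-1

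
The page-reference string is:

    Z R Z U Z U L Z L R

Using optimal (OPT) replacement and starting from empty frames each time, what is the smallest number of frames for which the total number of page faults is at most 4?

f=1: 10 faults
f=2: 5 faults
f=3: 4 faults
f=4: 4 faults
Smallest f with faults ≤ 4 is 3.

3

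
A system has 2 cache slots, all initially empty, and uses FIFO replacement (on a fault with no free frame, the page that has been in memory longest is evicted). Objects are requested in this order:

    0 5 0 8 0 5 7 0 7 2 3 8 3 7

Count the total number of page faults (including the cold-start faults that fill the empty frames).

0 -> fault, frames {0}
5 -> fault, frames {0,5}
0 -> hit
8 -> fault, evict 0, frames {5,8}
0 -> fault, evict 5, frames {8,0}
5 -> fault, evict 8, frames {0,5}
7 -> fault, evict 0, frames {5,7}
0 -> fault, evict 5, frames {7,0}
7 -> hit
2 -> fault, evict 7, frames {0,2}
3 -> fault, evict 0, frames {2,3}
8 -> fault, evict 2, frames {3,8}
3 -> hit
7 -> fault, evict 3, frames {8,7}
Page faults: 11.

11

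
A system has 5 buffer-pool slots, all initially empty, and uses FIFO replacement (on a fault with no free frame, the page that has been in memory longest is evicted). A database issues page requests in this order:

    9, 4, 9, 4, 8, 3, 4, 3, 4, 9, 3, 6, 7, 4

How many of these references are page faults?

6

9 -> miss, frames (9)
4 -> miss, frames (9 4)
9 -> hit
4 -> hit
8 -> miss, frames (9 4 8)
3 -> miss, frames (9 4 8 3)
4 -> hit
3 -> hit
4 -> hit
9 -> hit
3 -> hit
6 -> miss, frames (9 4 8 3 6)
7 -> miss, evict 9, frames (4 8 3 6 7)
4 -> hit
Page faults: 6.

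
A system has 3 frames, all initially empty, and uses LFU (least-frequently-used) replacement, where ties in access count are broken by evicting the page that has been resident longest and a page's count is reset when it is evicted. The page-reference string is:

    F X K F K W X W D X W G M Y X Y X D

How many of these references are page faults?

F: fault, frames {F}
X: fault, frames {F,X}
K: fault, frames {F,X,K}
F: hit
K: hit
W: fault, evict X, frames {F,K,W}
X: fault, evict W, frames {F,K,X}
W: fault, evict X, frames {F,K,W}
D: fault, evict W, frames {F,K,D}
X: fault, evict D, frames {F,K,X}
W: fault, evict X, frames {F,K,W}
G: fault, evict W, frames {F,K,G}
M: fault, evict G, frames {F,K,M}
Y: fault, evict M, frames {F,K,Y}
X: fault, evict Y, frames {F,K,X}
Y: fault, evict X, frames {F,K,Y}
X: fault, evict Y, frames {F,K,X}
D: fault, evict X, frames {F,K,D}
Page faults: 16.

16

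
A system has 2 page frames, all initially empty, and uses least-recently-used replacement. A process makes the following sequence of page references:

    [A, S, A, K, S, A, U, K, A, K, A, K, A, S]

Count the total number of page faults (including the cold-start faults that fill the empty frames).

9

A: fault, frames [A]
S: fault, frames [A, S]
A: hit
K: fault, evict S, frames [A, K]
S: fault, evict A, frames [K, S]
A: fault, evict K, frames [S, A]
U: fault, evict S, frames [A, U]
K: fault, evict A, frames [U, K]
A: fault, evict U, frames [K, A]
K: hit
A: hit
K: hit
A: hit
S: fault, evict K, frames [A, S]
Page faults: 9.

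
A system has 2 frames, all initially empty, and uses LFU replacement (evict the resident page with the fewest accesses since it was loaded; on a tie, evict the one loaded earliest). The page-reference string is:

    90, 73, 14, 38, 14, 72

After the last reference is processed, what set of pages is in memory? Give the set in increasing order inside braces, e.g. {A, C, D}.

90: miss, frames [90]
73: miss, frames [90, 73]
14: miss, evict 90, frames [73, 14]
38: miss, evict 73, frames [14, 38]
14: hit
72: miss, evict 38, frames [14, 72]

{14, 72}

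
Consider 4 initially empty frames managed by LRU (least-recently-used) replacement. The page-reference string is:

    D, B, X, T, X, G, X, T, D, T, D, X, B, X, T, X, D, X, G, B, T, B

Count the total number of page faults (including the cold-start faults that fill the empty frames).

10

D: fault, frames (D)
B: fault, frames (D B)
X: fault, frames (D B X)
T: fault, frames (D B X T)
X: hit
G: fault, evict D, frames (B T X G)
X: hit
T: hit
D: fault, evict B, frames (G X T D)
T: hit
D: hit
X: hit
B: fault, evict G, frames (T D X B)
X: hit
T: hit
X: hit
D: hit
X: hit
G: fault, evict B, frames (T D X G)
B: fault, evict T, frames (D X G B)
T: fault, evict D, frames (X G B T)
B: hit
Page faults: 10.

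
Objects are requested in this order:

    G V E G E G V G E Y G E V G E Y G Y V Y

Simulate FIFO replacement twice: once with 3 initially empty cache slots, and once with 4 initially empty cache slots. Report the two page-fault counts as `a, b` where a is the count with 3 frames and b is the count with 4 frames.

3 frames: F F F . . . . . . F F . F . F F F . F . → 10 faults.
4 frames: F F F . . . . . . F . . . . . . . . . . → 4 faults.
4 < 10: adding a frame reduced faults, as is typical.

10, 4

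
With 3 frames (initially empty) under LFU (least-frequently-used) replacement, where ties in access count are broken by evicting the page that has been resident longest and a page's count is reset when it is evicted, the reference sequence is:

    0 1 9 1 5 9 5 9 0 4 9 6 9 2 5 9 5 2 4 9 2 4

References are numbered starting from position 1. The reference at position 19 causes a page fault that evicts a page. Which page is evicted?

pos 1: 0 -> miss, frames (0)
pos 2: 1 -> miss, frames (0 1)
pos 3: 9 -> miss, frames (0 1 9)
pos 4: 1 -> hit
pos 5: 5 -> miss, evict 0, frames (1 9 5)
pos 6: 9 -> hit
pos 7: 5 -> hit
pos 8: 9 -> hit
pos 9: 0 -> miss, evict 1, frames (9 5 0)
pos 10: 4 -> miss, evict 0, frames (9 5 4)
pos 11: 9 -> hit
pos 12: 6 -> miss, evict 4, frames (9 5 6)
pos 13: 9 -> hit
pos 14: 2 -> miss, evict 6, frames (9 5 2)
pos 15: 5 -> hit
pos 16: 9 -> hit
pos 17: 5 -> hit
pos 18: 2 -> hit
pos 19: 4 -> miss, evict 2, frames (9 5 4)
At position 19, page 2 is evicted.

2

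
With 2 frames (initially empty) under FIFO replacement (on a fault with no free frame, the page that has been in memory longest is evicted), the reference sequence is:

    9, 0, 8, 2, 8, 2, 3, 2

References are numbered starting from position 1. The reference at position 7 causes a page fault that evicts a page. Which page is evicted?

pos 1: 9 -> miss, frames (9)
pos 2: 0 -> miss, frames (9 0)
pos 3: 8 -> miss, evict 9, frames (0 8)
pos 4: 2 -> miss, evict 0, frames (8 2)
pos 5: 8 -> hit
pos 6: 2 -> hit
pos 7: 3 -> miss, evict 8, frames (2 3)
At position 7, page 8 is evicted.

8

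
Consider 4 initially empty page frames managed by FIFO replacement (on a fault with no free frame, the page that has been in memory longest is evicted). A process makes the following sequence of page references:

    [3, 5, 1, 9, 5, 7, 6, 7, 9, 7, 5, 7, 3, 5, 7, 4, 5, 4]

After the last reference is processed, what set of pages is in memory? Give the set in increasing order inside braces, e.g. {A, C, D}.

{3, 4, 5, 6}

3: miss, frames (3)
5: miss, frames (3 5)
1: miss, frames (3 5 1)
9: miss, frames (3 5 1 9)
5: hit
7: miss, evict 3, frames (5 1 9 7)
6: miss, evict 5, frames (1 9 7 6)
7: hit
9: hit
7: hit
5: miss, evict 1, frames (9 7 6 5)
7: hit
3: miss, evict 9, frames (7 6 5 3)
5: hit
7: hit
4: miss, evict 7, frames (6 5 3 4)
5: hit
4: hit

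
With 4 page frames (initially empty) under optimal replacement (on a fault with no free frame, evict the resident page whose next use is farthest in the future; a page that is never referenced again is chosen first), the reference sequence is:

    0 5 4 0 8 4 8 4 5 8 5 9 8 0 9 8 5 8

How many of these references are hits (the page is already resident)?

0: miss, frames {0}
5: miss, frames {0,5}
4: miss, frames {0,5,4}
0: hit
8: miss, frames {0,5,4,8}
4: hit
8: hit
4: hit
5: hit
8: hit
5: hit
9: miss, evict 4, frames {0,5,8,9}
8: hit
0: hit
9: hit
8: hit
5: hit
8: hit
Hits: 13.

13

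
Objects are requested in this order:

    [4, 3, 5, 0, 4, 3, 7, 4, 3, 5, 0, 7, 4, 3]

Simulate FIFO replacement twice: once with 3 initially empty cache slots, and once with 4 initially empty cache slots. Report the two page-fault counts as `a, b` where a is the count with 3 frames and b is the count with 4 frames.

11, 12

3 frames: F F F F F F F . . F F . F F → 11 faults.
4 frames: F F F F . . F F F F F F F F → 12 faults.
12 > 11: adding a frame increased faults — Belady's anomaly.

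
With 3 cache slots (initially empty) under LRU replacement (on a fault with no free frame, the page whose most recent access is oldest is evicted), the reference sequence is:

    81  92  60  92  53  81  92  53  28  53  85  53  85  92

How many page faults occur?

81 → miss, frames {81}
92 → miss, frames {81,92}
60 → miss, frames {81,92,60}
92 → hit
53 → miss, evict 81, frames {60,92,53}
81 → miss, evict 60, frames {92,53,81}
92 → hit
53 → hit
28 → miss, evict 81, frames {92,53,28}
53 → hit
85 → miss, evict 92, frames {28,53,85}
53 → hit
85 → hit
92 → miss, evict 28, frames {53,85,92}
Page faults: 8.

8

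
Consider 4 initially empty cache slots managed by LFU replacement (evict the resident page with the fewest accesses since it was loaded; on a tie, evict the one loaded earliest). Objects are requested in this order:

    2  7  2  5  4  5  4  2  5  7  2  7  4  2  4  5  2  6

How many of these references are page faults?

5

2 -> fault, frames (2)
7 -> fault, frames (2 7)
2 -> hit
5 -> fault, frames (2 7 5)
4 -> fault, frames (2 7 5 4)
5 -> hit
4 -> hit
2 -> hit
5 -> hit
7 -> hit
2 -> hit
7 -> hit
4 -> hit
2 -> hit
4 -> hit
5 -> hit
2 -> hit
6 -> fault, evict 7, frames (2 5 4 6)
Page faults: 5.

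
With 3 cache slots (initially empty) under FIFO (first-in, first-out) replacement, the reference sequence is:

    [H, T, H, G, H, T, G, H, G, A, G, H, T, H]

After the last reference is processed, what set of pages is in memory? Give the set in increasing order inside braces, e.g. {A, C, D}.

H: fault, frames (H)
T: fault, frames (H T)
H: hit
G: fault, frames (H T G)
H: hit
T: hit
G: hit
H: hit
G: hit
A: fault, evict H, frames (T G A)
G: hit
H: fault, evict T, frames (G A H)
T: fault, evict G, frames (A H T)
H: hit

{A, H, T}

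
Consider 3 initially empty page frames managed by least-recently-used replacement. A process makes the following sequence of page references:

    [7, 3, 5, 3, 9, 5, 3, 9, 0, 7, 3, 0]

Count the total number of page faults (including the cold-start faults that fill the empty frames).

7 -> miss, frames [7]
3 -> miss, frames [7, 3]
5 -> miss, frames [7, 3, 5]
3 -> hit
9 -> miss, evict 7, frames [5, 3, 9]
5 -> hit
3 -> hit
9 -> hit
0 -> miss, evict 5, frames [3, 9, 0]
7 -> miss, evict 3, frames [9, 0, 7]
3 -> miss, evict 9, frames [0, 7, 3]
0 -> hit
Page faults: 7.

7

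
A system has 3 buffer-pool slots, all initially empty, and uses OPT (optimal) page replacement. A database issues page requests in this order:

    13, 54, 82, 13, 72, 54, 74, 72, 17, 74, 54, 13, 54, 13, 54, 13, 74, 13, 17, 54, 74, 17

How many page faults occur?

13 → miss, frames [13]
54 → miss, frames [13, 54]
82 → miss, frames [13, 54, 82]
13 → hit
72 → miss, evict 82, frames [13, 54, 72]
54 → hit
74 → miss, evict 13, frames [54, 72, 74]
72 → hit
17 → miss, evict 72, frames [54, 74, 17]
74 → hit
54 → hit
13 → miss, evict 17, frames [54, 74, 13]
54 → hit
13 → hit
54 → hit
13 → hit
74 → hit
13 → hit
17 → miss, evict 13, frames [54, 74, 17]
54 → hit
74 → hit
17 → hit
Page faults: 8.

8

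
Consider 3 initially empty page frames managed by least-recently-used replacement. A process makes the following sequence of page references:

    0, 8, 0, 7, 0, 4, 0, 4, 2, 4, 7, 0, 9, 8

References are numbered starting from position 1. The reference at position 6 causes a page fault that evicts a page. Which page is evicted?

8

pos 1: 0 -> miss, frames [0]
pos 2: 8 -> miss, frames [0, 8]
pos 3: 0 -> hit
pos 4: 7 -> miss, frames [8, 0, 7]
pos 5: 0 -> hit
pos 6: 4 -> miss, evict 8, frames [7, 0, 4]
At position 6, page 8 is evicted.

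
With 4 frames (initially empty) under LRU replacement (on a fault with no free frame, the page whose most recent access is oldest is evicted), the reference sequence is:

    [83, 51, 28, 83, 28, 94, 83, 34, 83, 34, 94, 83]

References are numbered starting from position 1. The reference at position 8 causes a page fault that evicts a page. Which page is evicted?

51

pos 1: 83 -> miss, frames (83)
pos 2: 51 -> miss, frames (83 51)
pos 3: 28 -> miss, frames (83 51 28)
pos 4: 83 -> hit
pos 5: 28 -> hit
pos 6: 94 -> miss, frames (51 83 28 94)
pos 7: 83 -> hit
pos 8: 34 -> miss, evict 51, frames (28 94 83 34)
At position 8, page 51 is evicted.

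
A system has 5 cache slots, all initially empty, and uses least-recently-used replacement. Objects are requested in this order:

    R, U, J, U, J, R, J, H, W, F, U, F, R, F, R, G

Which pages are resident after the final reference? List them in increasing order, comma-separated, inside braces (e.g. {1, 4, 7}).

R → fault, frames [R]
U → fault, frames [R, U]
J → fault, frames [R, U, J]
U → hit
J → hit
R → hit
J → hit
H → fault, frames [U, R, J, H]
W → fault, frames [U, R, J, H, W]
F → fault, evict U, frames [R, J, H, W, F]
U → fault, evict R, frames [J, H, W, F, U]
F → hit
R → fault, evict J, frames [H, W, U, F, R]
F → hit
R → hit
G → fault, evict H, frames [W, U, F, R, G]

{F, G, R, U, W}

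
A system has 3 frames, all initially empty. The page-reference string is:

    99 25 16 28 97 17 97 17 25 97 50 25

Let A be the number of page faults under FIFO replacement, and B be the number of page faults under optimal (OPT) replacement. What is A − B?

Under FIFO: F F F F F F . . F . F . → 8 faults.
Under OPT: F F F F F F . . . . F . → 7 faults.
A − B = 8 − 7 = 1.

1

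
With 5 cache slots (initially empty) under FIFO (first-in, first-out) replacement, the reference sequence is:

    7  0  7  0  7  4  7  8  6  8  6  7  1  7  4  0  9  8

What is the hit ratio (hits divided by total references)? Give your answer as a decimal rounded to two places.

7 → miss, frames (7)
0 → miss, frames (7 0)
7 → hit
0 → hit
7 → hit
4 → miss, frames (7 0 4)
7 → hit
8 → miss, frames (7 0 4 8)
6 → miss, frames (7 0 4 8 6)
8 → hit
6 → hit
7 → hit
1 → miss, evict 7, frames (0 4 8 6 1)
7 → miss, evict 0, frames (4 8 6 1 7)
4 → hit
0 → miss, evict 4, frames (8 6 1 7 0)
9 → miss, evict 8, frames (6 1 7 0 9)
8 → miss, evict 6, frames (1 7 0 9 8)
Hits: 8 of 18 references → 8/18 = 0.4444.

0.44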